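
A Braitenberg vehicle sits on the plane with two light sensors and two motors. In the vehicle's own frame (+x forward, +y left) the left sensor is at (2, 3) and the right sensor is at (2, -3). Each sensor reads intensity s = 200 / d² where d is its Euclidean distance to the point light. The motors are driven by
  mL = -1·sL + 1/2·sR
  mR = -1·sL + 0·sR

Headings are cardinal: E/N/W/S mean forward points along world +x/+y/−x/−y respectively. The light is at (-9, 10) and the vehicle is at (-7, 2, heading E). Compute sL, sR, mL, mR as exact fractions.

200/41 200/137 -23300/5617 -200/41

left sensor world pos  = (-5, 5); dL² = 41
right sensor world pos = (-5, -1); dR² = 137
sL = 200/41 = 200/41
sR = 200/137 = 200/137
mL = -1·sL + 1/2·sR = -23300/5617
mR = -1·sL + 0·sR = -200/41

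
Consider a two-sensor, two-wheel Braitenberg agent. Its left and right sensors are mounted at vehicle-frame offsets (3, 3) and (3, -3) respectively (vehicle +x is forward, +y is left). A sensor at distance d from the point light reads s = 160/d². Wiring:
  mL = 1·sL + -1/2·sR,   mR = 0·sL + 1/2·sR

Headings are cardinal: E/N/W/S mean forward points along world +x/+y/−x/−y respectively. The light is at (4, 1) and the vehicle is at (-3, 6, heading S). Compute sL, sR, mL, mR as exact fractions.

8 20/13 94/13 10/13

left sensor world pos  = (0, 3); dL² = 20
right sensor world pos = (-6, 3); dR² = 104
sL = 160/20 = 8
sR = 160/104 = 20/13
mL = 1·sL + -1/2·sR = 94/13
mR = 0·sL + 1/2·sR = 10/13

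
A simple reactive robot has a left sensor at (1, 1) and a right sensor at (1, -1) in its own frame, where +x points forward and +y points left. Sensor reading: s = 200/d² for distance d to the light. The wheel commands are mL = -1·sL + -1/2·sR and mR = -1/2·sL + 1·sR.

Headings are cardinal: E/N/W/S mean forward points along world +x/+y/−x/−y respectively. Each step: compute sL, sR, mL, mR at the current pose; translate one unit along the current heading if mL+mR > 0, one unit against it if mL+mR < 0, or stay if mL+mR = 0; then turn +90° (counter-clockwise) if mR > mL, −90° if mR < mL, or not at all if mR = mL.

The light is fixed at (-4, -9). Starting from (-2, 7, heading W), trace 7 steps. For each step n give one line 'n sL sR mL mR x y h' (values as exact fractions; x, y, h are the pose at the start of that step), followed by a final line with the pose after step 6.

n=0: pose=(-2,7,W); sL=100/113, sR=20/29; mL=-4030/3277, mR=810/3277; mL+mR=-3220/3277 → advance -1; mR−mL=4840/3277 → turn +1·90°
n=1: pose=(-1,7,S); sL=200/241, sR=200/229; mL=-69900/55189, mR=25300/55189; mL+mR=-44600/55189 → advance -1; mR−mL=95200/55189 → turn +1·90°
n=2: pose=(-1,8,E); sL=10/17, sR=25/34; mL=-65/68, mR=15/34; mL+mR=-35/68 → advance -1; mR−mL=95/68 → turn +1·90°
n=3: pose=(-2,8,N); sL=8/13, sR=200/333; mL=-3964/4329, mR=1268/4329; mL+mR=-2696/4329 → advance -1; mR−mL=1744/1443 → turn +1·90°
n=4: pose=(-2,7,W); sL=100/113, sR=20/29; mL=-4030/3277, mR=810/3277; mL+mR=-3220/3277 → advance -1; mR−mL=4840/3277 → turn +1·90°
n=5: pose=(-1,7,S); sL=200/241, sR=200/229; mL=-69900/55189, mR=25300/55189; mL+mR=-44600/55189 → advance -1; mR−mL=95200/55189 → turn +1·90°
n=6: pose=(-1,8,E); sL=10/17, sR=25/34; mL=-65/68, mR=15/34; mL+mR=-35/68 → advance -1; mR−mL=95/68 → turn +1·90°

0 100/113 20/29 -4030/3277 810/3277 -2 7 W
1 200/241 200/229 -69900/55189 25300/55189 -1 7 S
2 10/17 25/34 -65/68 15/34 -1 8 E
3 8/13 200/333 -3964/4329 1268/4329 -2 8 N
4 100/113 20/29 -4030/3277 810/3277 -2 7 W
5 200/241 200/229 -69900/55189 25300/55189 -1 7 S
6 10/17 25/34 -65/68 15/34 -1 8 E
final -2 8 N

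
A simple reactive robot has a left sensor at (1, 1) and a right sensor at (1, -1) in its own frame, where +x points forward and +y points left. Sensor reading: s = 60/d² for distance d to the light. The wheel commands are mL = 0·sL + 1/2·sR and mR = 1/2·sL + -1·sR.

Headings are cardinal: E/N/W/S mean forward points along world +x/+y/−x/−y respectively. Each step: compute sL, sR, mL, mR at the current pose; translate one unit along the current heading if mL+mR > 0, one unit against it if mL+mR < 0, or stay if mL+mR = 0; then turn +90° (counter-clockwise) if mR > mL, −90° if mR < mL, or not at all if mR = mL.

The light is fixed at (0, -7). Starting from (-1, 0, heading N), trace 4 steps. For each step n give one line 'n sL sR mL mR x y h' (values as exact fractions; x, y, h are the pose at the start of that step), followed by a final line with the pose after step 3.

0 15/17 15/16 15/32 -135/272 -1 0 N
1 60/49 12/5 6/5 -438/245 -1 -1 E
2 30/13 30/17 15/17 -135/221 -2 -1 S
3 12/5 4/3 2/3 -2/15 -2 -2 W
final -3 -2 N

n=0: pose=(-1,0,N); sL=15/17, sR=15/16; mL=15/32, mR=-135/272; mL+mR=-15/544 → advance -1; mR−mL=-525/544 → turn -1·90°
n=1: pose=(-1,-1,E); sL=60/49, sR=12/5; mL=6/5, mR=-438/245; mL+mR=-144/245 → advance -1; mR−mL=-732/245 → turn -1·90°
n=2: pose=(-2,-1,S); sL=30/13, sR=30/17; mL=15/17, mR=-135/221; mL+mR=60/221 → advance +1; mR−mL=-330/221 → turn -1·90°
n=3: pose=(-2,-2,W); sL=12/5, sR=4/3; mL=2/3, mR=-2/15; mL+mR=8/15 → advance +1; mR−mL=-4/5 → turn -1·90°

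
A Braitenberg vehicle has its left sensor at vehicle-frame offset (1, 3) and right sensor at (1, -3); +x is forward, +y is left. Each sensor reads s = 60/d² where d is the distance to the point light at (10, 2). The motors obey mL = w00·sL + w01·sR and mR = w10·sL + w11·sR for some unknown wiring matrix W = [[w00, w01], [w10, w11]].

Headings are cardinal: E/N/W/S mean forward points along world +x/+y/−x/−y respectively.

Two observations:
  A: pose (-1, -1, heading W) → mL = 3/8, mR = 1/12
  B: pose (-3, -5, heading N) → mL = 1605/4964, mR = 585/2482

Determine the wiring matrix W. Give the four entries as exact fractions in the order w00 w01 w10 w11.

1/2 1/2 -1 1

obs A: pose=(-1,-1,W) → sL=1/3, sR=5/12, mL=3/8, mR=1/12
obs B: pose=(-3,-5,N) → sL=15/73, sR=15/34, mL=1605/4964, mR=585/2482
sensor matrix S = [[1/3, 5/12], [15/73, 15/34]]; det S = 305/4964
solve [mL_A; mL_B] = S·[w00; w01] and [mR_A; mR_B] = S·[w10; w11]:
  w00 = 1/2, w01 = 1/2, w10 = -1, w11 = 1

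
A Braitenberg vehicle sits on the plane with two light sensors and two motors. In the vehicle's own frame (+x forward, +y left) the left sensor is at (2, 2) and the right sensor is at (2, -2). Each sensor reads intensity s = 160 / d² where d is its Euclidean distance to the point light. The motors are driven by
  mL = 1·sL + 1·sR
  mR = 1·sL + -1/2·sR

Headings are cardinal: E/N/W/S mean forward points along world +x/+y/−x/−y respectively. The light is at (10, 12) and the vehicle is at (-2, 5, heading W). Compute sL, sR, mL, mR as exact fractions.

left sensor world pos  = (-4, 3); dL² = 277
right sensor world pos = (-4, 7); dR² = 221
sL = 160/277 = 160/277
sR = 160/221 = 160/221
mL = 1·sL + 1·sR = 79680/61217
mR = 1·sL + -1/2·sR = 13200/61217

160/277 160/221 79680/61217 13200/61217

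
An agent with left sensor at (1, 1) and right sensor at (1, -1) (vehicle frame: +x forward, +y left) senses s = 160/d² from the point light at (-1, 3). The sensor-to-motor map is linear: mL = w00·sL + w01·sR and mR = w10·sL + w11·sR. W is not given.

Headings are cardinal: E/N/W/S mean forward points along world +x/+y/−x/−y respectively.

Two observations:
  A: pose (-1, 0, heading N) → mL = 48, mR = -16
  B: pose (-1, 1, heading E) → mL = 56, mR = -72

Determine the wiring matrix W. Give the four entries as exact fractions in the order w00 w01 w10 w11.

1/2 1 -1 1/2

obs A: pose=(-1,0,N) → sL=32, sR=32, mL=48, mR=-16
obs B: pose=(-1,1,E) → sL=80, sR=16, mL=56, mR=-72
sensor matrix S = [[32, 32], [80, 16]]; det S = -2048
solve [mL_A; mL_B] = S·[w00; w01] and [mR_A; mR_B] = S·[w10; w11]:
  w00 = 1/2, w01 = 1, w10 = -1, w11 = 1/2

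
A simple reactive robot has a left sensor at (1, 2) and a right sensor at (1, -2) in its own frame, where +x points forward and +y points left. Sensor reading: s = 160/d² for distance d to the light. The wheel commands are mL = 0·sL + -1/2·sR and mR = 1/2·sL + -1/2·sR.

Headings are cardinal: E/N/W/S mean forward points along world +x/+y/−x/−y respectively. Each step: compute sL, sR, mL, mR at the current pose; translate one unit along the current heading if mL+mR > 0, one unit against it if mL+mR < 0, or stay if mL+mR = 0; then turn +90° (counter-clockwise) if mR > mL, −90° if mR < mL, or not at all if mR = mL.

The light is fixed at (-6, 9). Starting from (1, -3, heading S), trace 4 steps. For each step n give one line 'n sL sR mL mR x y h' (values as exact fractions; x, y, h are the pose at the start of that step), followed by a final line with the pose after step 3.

n=0: pose=(1,-3,S); sL=16/25, sR=80/97; mL=-40/97, mR=-224/2425; mL+mR=-1224/2425 → advance -1; mR−mL=8/25 → turn +1·90°
n=1: pose=(1,-2,E); sL=32/29, sR=160/233; mL=-80/233, mR=1408/6757; mL+mR=-912/6757 → advance -1; mR−mL=16/29 → turn +1·90°
n=2: pose=(0,-2,N); sL=40/29, sR=40/41; mL=-20/41, mR=240/1189; mL+mR=-340/1189 → advance -1; mR−mL=20/29 → turn +1·90°
n=3: pose=(0,-3,W); sL=160/221, sR=32/25; mL=-16/25, mR=-1536/5525; mL+mR=-5072/5525 → advance -1; mR−mL=80/221 → turn +1·90°

0 16/25 80/97 -40/97 -224/2425 1 -3 S
1 32/29 160/233 -80/233 1408/6757 1 -2 E
2 40/29 40/41 -20/41 240/1189 0 -2 N
3 160/221 32/25 -16/25 -1536/5525 0 -3 W
final 1 -3 S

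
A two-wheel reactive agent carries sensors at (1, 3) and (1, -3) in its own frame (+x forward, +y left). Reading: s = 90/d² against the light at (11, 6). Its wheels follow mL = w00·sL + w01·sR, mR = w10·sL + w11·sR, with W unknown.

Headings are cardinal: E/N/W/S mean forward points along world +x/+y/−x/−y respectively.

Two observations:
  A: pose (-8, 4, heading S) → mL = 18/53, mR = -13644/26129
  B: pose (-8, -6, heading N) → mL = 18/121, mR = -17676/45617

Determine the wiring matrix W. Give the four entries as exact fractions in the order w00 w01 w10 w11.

obs A: pose=(-8,4,S) → sL=18/53, sR=90/493, mL=18/53, mR=-13644/26129
obs B: pose=(-8,-6,N) → sL=18/121, sR=90/377, mL=18/121, mR=-17676/45617
sensor matrix S = [[18/53, 90/493], [18/121, 90/377]]; det S = 2216160/41100917
solve [mL_A; mL_B] = S·[w00; w01] and [mR_A; mR_B] = S·[w10; w11]:
  w00 = 1, w01 = 0, w10 = -1, w11 = -1

1 0 -1 -1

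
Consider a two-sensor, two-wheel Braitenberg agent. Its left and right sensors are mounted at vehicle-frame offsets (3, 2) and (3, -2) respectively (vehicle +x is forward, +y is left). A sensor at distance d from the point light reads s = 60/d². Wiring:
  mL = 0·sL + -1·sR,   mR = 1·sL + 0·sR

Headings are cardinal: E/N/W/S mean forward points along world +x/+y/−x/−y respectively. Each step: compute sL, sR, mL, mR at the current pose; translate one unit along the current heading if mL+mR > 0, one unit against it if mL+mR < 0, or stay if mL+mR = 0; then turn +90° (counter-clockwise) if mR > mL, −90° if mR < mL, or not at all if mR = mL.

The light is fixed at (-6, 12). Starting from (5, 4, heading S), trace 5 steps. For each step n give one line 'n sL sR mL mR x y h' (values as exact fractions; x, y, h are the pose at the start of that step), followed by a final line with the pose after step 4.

n=0: pose=(5,4,S); sL=6/29, sR=30/101; mL=-30/101, mR=6/29; mL+mR=-264/2929 → advance -1; mR−mL=1476/2929 → turn +1·90°
n=1: pose=(5,5,E); sL=60/221, sR=60/277; mL=-60/277, mR=60/221; mL+mR=3360/61217 → advance +1; mR−mL=29880/61217 → turn +1·90°
n=2: pose=(6,5,N); sL=15/29, sR=15/53; mL=-15/53, mR=15/29; mL+mR=360/1537 → advance +1; mR−mL=1230/1537 → turn +1·90°
n=3: pose=(6,6,W); sL=12/29, sR=60/97; mL=-60/97, mR=12/29; mL+mR=-576/2813 → advance -1; mR−mL=2904/2813 → turn +1·90°
n=4: pose=(7,6,S); sL=10/51, sR=30/101; mL=-30/101, mR=10/51; mL+mR=-520/5151 → advance -1; mR−mL=2540/5151 → turn +1·90°

0 6/29 30/101 -30/101 6/29 5 4 S
1 60/221 60/277 -60/277 60/221 5 5 E
2 15/29 15/53 -15/53 15/29 6 5 N
3 12/29 60/97 -60/97 12/29 6 6 W
4 10/51 30/101 -30/101 10/51 7 6 S
final 7 7 E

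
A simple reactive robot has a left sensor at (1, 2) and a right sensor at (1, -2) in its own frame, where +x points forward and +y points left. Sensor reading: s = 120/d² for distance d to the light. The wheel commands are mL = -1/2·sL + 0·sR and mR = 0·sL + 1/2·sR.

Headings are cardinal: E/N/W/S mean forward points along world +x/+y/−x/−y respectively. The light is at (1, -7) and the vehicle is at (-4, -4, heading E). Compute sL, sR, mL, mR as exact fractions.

left sensor world pos  = (-3, -2); dL² = 41
right sensor world pos = (-3, -6); dR² = 17
sL = 120/41 = 120/41
sR = 120/17 = 120/17
mL = -1/2·sL + 0·sR = -60/41
mR = 0·sL + 1/2·sR = 60/17

120/41 120/17 -60/41 60/17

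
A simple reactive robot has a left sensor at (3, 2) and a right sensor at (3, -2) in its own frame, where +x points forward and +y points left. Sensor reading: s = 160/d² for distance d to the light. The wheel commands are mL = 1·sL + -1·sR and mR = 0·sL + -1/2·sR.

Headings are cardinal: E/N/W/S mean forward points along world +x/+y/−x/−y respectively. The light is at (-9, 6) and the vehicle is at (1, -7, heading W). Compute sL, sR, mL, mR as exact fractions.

left sensor world pos  = (-2, -9); dL² = 274
right sensor world pos = (-2, -5); dR² = 170
sL = 160/274 = 80/137
sR = 160/170 = 16/17
mL = 1·sL + -1·sR = -832/2329
mR = 0·sL + -1/2·sR = -8/17

80/137 16/17 -832/2329 -8/17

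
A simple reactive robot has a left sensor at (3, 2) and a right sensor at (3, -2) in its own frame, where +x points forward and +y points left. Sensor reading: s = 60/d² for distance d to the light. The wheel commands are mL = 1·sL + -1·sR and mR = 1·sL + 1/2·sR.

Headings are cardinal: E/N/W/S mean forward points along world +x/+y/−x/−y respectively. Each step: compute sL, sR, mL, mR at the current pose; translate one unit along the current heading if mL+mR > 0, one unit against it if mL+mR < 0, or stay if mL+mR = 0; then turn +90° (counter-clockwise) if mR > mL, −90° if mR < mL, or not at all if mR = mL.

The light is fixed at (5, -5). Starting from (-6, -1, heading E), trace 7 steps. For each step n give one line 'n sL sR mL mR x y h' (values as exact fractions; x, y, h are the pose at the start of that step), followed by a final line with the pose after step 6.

0 3/5 15/17 -24/85 177/170 -6 -1 E
1 60/193 60/113 -4800/21809 12570/21809 -5 -1 N
2 30/89 30/109 600/9701 4605/9701 -5 0 W
3 12/17 60/173 1056/2941 2586/2941 -6 0 S
4 3/5 15/17 -24/85 177/170 -6 -1 E
5 60/193 60/113 -4800/21809 12570/21809 -5 -1 N
6 30/89 30/109 600/9701 4605/9701 -5 0 W
final -6 0 S

n=0: pose=(-6,-1,E); sL=3/5, sR=15/17; mL=-24/85, mR=177/170; mL+mR=129/170 → advance +1; mR−mL=45/34 → turn +1·90°
n=1: pose=(-5,-1,N); sL=60/193, sR=60/113; mL=-4800/21809, mR=12570/21809; mL+mR=7770/21809 → advance +1; mR−mL=90/113 → turn +1·90°
n=2: pose=(-5,0,W); sL=30/89, sR=30/109; mL=600/9701, mR=4605/9701; mL+mR=5205/9701 → advance +1; mR−mL=45/109 → turn +1·90°
n=3: pose=(-6,0,S); sL=12/17, sR=60/173; mL=1056/2941, mR=2586/2941; mL+mR=3642/2941 → advance +1; mR−mL=90/173 → turn +1·90°
n=4: pose=(-6,-1,E); sL=3/5, sR=15/17; mL=-24/85, mR=177/170; mL+mR=129/170 → advance +1; mR−mL=45/34 → turn +1·90°
n=5: pose=(-5,-1,N); sL=60/193, sR=60/113; mL=-4800/21809, mR=12570/21809; mL+mR=7770/21809 → advance +1; mR−mL=90/113 → turn +1·90°
n=6: pose=(-5,0,W); sL=30/89, sR=30/109; mL=600/9701, mR=4605/9701; mL+mR=5205/9701 → advance +1; mR−mL=45/109 → turn +1·90°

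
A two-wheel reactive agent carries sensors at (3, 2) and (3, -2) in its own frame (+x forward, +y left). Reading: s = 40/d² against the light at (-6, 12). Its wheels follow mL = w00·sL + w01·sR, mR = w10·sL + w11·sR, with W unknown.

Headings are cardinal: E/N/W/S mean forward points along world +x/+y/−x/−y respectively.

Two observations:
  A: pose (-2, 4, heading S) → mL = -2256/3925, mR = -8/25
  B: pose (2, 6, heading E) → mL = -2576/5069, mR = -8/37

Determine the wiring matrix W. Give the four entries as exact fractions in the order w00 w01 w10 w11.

-1 -1 0 -1

obs A: pose=(-2,4,S) → sL=40/157, sR=8/25, mL=-2256/3925, mR=-8/25
obs B: pose=(2,6,E) → sL=40/137, sR=8/37, mL=-2576/5069, mR=-8/37
sensor matrix S = [[40/157, 8/25], [40/137, 8/37]]; det S = -152576/3979165
solve [mL_A; mL_B] = S·[w00; w01] and [mR_A; mR_B] = S·[w10; w11]:
  w00 = -1, w01 = -1, w10 = 0, w11 = -1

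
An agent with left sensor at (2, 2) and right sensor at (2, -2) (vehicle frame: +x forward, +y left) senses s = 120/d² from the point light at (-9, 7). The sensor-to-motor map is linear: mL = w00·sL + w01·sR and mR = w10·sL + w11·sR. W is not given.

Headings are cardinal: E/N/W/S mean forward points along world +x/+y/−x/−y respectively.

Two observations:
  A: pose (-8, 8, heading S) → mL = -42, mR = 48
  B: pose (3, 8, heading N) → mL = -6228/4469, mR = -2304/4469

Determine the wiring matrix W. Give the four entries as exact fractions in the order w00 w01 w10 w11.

obs A: pose=(-8,8,S) → sL=12, sR=60, mL=-42, mR=48
obs B: pose=(3,8,N) → sL=120/109, sR=24/41, mL=-6228/4469, mR=-2304/4469
sensor matrix S = [[12, 60], [120/109, 24/41]]; det S = -263808/4469
solve [mL_A; mL_B] = S·[w00; w01] and [mR_A; mR_B] = S·[w10; w11]:
  w00 = -1, w01 = -1/2, w10 = -1, w11 = 1

-1 -1/2 -1 1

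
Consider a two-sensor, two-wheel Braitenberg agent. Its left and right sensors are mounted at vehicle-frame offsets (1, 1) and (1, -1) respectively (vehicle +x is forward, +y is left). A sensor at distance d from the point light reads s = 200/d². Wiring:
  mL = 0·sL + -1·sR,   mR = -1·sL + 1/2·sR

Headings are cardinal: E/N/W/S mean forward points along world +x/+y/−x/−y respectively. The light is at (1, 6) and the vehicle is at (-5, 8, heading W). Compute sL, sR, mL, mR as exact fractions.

4 100/29 -100/29 -66/29

left sensor world pos  = (-6, 7); dL² = 50
right sensor world pos = (-6, 9); dR² = 58
sL = 200/50 = 4
sR = 200/58 = 100/29
mL = 0·sL + -1·sR = -100/29
mR = -1·sL + 1/2·sR = -66/29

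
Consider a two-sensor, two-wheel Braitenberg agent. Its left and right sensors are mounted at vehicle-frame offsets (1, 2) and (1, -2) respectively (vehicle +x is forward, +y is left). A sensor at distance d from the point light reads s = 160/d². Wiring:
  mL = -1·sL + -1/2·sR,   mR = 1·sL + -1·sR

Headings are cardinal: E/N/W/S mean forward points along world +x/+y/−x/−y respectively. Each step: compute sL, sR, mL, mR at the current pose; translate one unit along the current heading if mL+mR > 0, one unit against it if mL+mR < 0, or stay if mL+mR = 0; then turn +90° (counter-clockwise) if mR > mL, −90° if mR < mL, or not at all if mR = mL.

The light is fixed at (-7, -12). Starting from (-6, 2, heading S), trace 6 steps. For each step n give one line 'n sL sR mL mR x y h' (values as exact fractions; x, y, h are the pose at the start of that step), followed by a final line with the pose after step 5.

n=0: pose=(-6,2,S); sL=80/89, sR=16/17; mL=-2072/1513, mR=-64/1513; mL+mR=-24/17 → advance -1; mR−mL=2008/1513 → turn +1·90°
n=1: pose=(-6,3,E); sL=160/293, sR=160/173; mL=-51120/50689, mR=-19200/50689; mL+mR=-240/173 → advance -1; mR−mL=31920/50689 → turn +1·90°
n=2: pose=(-7,3,N); sL=8/13, sR=8/13; mL=-12/13, mR=0; mL+mR=-12/13 → advance -1; mR−mL=12/13 → turn +1·90°
n=3: pose=(-7,2,W); sL=32/29, sR=160/257; mL=-10544/7453, mR=3584/7453; mL+mR=-240/257 → advance -1; mR−mL=14128/7453 → turn +1·90°
n=4: pose=(-6,2,S); sL=80/89, sR=16/17; mL=-2072/1513, mR=-64/1513; mL+mR=-24/17 → advance -1; mR−mL=2008/1513 → turn +1·90°
n=5: pose=(-6,3,E); sL=160/293, sR=160/173; mL=-51120/50689, mR=-19200/50689; mL+mR=-240/173 → advance -1; mR−mL=31920/50689 → turn +1·90°

0 80/89 16/17 -2072/1513 -64/1513 -6 2 S
1 160/293 160/173 -51120/50689 -19200/50689 -6 3 E
2 8/13 8/13 -12/13 0 -7 3 N
3 32/29 160/257 -10544/7453 3584/7453 -7 2 W
4 80/89 16/17 -2072/1513 -64/1513 -6 2 S
5 160/293 160/173 -51120/50689 -19200/50689 -6 3 E
final -7 3 N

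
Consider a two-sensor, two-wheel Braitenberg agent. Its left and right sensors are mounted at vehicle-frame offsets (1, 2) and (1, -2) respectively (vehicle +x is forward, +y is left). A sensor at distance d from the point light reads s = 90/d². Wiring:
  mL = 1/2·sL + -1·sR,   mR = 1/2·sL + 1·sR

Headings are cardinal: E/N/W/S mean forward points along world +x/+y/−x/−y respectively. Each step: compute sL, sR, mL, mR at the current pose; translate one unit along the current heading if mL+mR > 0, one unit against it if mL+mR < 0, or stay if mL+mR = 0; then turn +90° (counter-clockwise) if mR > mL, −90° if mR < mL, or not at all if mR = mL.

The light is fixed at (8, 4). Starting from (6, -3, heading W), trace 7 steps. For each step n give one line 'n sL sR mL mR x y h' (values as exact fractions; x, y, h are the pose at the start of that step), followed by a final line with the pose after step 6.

0 1 45/17 -73/34 107/34 6 -3 W
1 18/13 90/89 -369/1157 1971/1157 5 -3 S
2 9/4 45/52 27/104 207/104 5 -4 E
3 18/13 90/49 -729/637 1611/637 6 -4 N
4 1 45/17 -73/34 107/34 6 -3 W
5 18/13 90/89 -369/1157 1971/1157 5 -3 S
6 9/4 45/52 27/104 207/104 5 -4 E
final 6 -4 N

n=0: pose=(6,-3,W); sL=1, sR=45/17; mL=-73/34, mR=107/34; mL+mR=1 → advance +1; mR−mL=90/17 → turn +1·90°
n=1: pose=(5,-3,S); sL=18/13, sR=90/89; mL=-369/1157, mR=1971/1157; mL+mR=18/13 → advance +1; mR−mL=180/89 → turn +1·90°
n=2: pose=(5,-4,E); sL=9/4, sR=45/52; mL=27/104, mR=207/104; mL+mR=9/4 → advance +1; mR−mL=45/26 → turn +1·90°
n=3: pose=(6,-4,N); sL=18/13, sR=90/49; mL=-729/637, mR=1611/637; mL+mR=18/13 → advance +1; mR−mL=180/49 → turn +1·90°
n=4: pose=(6,-3,W); sL=1, sR=45/17; mL=-73/34, mR=107/34; mL+mR=1 → advance +1; mR−mL=90/17 → turn +1·90°
n=5: pose=(5,-3,S); sL=18/13, sR=90/89; mL=-369/1157, mR=1971/1157; mL+mR=18/13 → advance +1; mR−mL=180/89 → turn +1·90°
n=6: pose=(5,-4,E); sL=9/4, sR=45/52; mL=27/104, mR=207/104; mL+mR=9/4 → advance +1; mR−mL=45/26 → turn +1·90°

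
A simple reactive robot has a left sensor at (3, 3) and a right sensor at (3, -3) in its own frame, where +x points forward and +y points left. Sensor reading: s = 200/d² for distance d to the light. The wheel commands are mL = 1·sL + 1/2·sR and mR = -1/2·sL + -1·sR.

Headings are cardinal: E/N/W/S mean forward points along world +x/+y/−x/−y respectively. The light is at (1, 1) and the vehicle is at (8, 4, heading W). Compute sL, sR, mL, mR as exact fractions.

left sensor world pos  = (5, 1); dL² = 16
right sensor world pos = (5, 7); dR² = 52
sL = 200/16 = 25/2
sR = 200/52 = 50/13
mL = 1·sL + 1/2·sR = 375/26
mR = -1/2·sL + -1·sR = -525/52

25/2 50/13 375/26 -525/52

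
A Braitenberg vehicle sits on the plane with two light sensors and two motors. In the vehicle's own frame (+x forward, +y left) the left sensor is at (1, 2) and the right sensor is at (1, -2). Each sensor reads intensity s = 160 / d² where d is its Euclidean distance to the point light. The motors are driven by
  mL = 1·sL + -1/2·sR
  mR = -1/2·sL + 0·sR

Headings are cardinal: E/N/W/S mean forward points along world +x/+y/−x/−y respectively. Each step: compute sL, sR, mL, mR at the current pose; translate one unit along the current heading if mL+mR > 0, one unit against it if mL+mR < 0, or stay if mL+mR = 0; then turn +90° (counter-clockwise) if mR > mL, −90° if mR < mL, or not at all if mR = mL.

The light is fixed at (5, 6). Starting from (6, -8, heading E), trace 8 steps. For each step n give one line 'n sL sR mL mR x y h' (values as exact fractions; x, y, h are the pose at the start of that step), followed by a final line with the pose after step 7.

n=0: pose=(6,-8,E); sL=40/37, sR=8/13; mL=372/481, mR=-20/37; mL+mR=112/481 → advance +1; mR−mL=-632/481 → turn -1·90°
n=1: pose=(7,-8,S); sL=160/241, sR=32/45; mL=3344/10845, mR=-80/241; mL+mR=-256/10845 → advance -1; mR−mL=-6944/10845 → turn -1·90°
n=2: pose=(7,-7,W); sL=80/113, sR=80/61; mL=360/6893, mR=-40/113; mL+mR=-2080/6893 → advance -1; mR−mL=-2800/6893 → turn -1·90°
n=3: pose=(8,-7,N); sL=32/29, sR=160/169; mL=3088/4901, mR=-16/29; mL+mR=384/4901 → advance +1; mR−mL=-5792/4901 → turn -1·90°
n=4: pose=(8,-6,E); sL=40/29, sR=40/53; mL=1540/1537, mR=-20/29; mL+mR=480/1537 → advance +1; mR−mL=-2600/1537 → turn -1·90°
n=5: pose=(9,-6,S); sL=32/41, sR=160/173; mL=2256/7093, mR=-16/41; mL+mR=-512/7093 → advance -1; mR−mL=-5024/7093 → turn -1·90°
n=6: pose=(9,-5,W); sL=80/89, sR=16/9; mL=8/801, mR=-40/89; mL+mR=-352/801 → advance -1; mR−mL=-368/801 → turn -1·90°
n=7: pose=(10,-5,N); sL=160/109, sR=160/149; mL=15120/16241, mR=-80/109; mL+mR=3200/16241 → advance +1; mR−mL=-27040/16241 → turn -1·90°

0 40/37 8/13 372/481 -20/37 6 -8 E
1 160/241 32/45 3344/10845 -80/241 7 -8 S
2 80/113 80/61 360/6893 -40/113 7 -7 W
3 32/29 160/169 3088/4901 -16/29 8 -7 N
4 40/29 40/53 1540/1537 -20/29 8 -6 E
5 32/41 160/173 2256/7093 -16/41 9 -6 S
6 80/89 16/9 8/801 -40/89 9 -5 W
7 160/109 160/149 15120/16241 -80/109 10 -5 N
final 10 -4 E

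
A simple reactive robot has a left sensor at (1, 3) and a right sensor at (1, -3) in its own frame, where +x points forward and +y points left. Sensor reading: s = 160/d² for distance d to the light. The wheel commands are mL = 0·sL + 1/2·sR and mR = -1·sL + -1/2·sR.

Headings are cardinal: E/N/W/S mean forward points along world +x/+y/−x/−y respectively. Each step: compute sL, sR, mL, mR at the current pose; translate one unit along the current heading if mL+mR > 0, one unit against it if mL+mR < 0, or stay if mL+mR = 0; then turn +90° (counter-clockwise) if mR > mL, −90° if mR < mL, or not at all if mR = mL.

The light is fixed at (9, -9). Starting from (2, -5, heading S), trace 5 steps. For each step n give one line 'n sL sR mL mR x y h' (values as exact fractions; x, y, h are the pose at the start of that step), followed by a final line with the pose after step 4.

0 32/5 160/109 80/109 -3888/545 2 -5 S
1 40/17 5/4 5/8 -405/136 2 -4 W
2 160/117 32/9 16/9 -368/117 3 -4 N
3 80/37 80/13 40/13 -2520/481 3 -5 E
4 32/5 160/109 80/109 -3888/545 2 -5 S
final 2 -4 W

n=0: pose=(2,-5,S); sL=32/5, sR=160/109; mL=80/109, mR=-3888/545; mL+mR=-32/5 → advance -1; mR−mL=-4288/545 → turn -1·90°
n=1: pose=(2,-4,W); sL=40/17, sR=5/4; mL=5/8, mR=-405/136; mL+mR=-40/17 → advance -1; mR−mL=-245/68 → turn -1·90°
n=2: pose=(3,-4,N); sL=160/117, sR=32/9; mL=16/9, mR=-368/117; mL+mR=-160/117 → advance -1; mR−mL=-64/13 → turn -1·90°
n=3: pose=(3,-5,E); sL=80/37, sR=80/13; mL=40/13, mR=-2520/481; mL+mR=-80/37 → advance -1; mR−mL=-4000/481 → turn -1·90°
n=4: pose=(2,-5,S); sL=32/5, sR=160/109; mL=80/109, mR=-3888/545; mL+mR=-32/5 → advance -1; mR−mL=-4288/545 → turn -1·90°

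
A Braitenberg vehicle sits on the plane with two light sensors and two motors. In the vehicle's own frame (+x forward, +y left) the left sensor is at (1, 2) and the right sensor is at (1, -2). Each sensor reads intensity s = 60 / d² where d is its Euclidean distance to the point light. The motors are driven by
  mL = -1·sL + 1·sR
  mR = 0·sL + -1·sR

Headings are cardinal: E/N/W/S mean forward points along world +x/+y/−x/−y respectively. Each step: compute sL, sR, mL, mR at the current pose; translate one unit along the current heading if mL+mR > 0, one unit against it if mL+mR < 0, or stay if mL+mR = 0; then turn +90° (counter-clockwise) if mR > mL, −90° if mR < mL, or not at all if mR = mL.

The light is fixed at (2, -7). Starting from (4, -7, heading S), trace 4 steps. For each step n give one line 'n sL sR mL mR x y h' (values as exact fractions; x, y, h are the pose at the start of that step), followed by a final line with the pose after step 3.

n=0: pose=(4,-7,S); sL=60/17, sR=60; mL=960/17, mR=-60; mL+mR=-60/17 → advance -1; mR−mL=-1980/17 → turn -1·90°
n=1: pose=(4,-6,W); sL=30, sR=6; mL=-24, mR=-6; mL+mR=-30 → advance -1; mR−mL=18 → turn +1·90°
n=2: pose=(5,-6,S); sL=12/5, sR=60; mL=288/5, mR=-60; mL+mR=-12/5 → advance -1; mR−mL=-588/5 → turn -1·90°
n=3: pose=(5,-5,W); sL=15, sR=3; mL=-12, mR=-3; mL+mR=-15 → advance -1; mR−mL=9 → turn +1·90°

0 60/17 60 960/17 -60 4 -7 S
1 30 6 -24 -6 4 -6 W
2 12/5 60 288/5 -60 5 -6 S
3 15 3 -12 -3 5 -5 W
final 6 -5 S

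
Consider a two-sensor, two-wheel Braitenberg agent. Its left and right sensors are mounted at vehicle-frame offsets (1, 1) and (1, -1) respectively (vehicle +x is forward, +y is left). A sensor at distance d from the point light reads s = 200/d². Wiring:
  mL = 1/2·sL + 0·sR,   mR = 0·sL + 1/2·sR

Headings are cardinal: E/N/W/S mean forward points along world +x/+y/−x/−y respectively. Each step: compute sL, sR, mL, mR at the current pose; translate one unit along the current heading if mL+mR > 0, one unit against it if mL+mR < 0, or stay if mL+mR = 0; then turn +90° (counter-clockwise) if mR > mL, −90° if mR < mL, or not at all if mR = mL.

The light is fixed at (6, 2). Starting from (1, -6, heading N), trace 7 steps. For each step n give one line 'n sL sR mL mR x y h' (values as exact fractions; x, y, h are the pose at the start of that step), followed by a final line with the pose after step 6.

n=0: pose=(1,-6,N); sL=40/17, sR=40/13; mL=20/17, mR=20/13; mL+mR=600/221 → advance +1; mR−mL=80/221 → turn +1·90°
n=1: pose=(1,-5,W); sL=2, sR=25/9; mL=1, mR=25/18; mL+mR=43/18 → advance +1; mR−mL=7/18 → turn +1·90°
n=2: pose=(0,-5,S); sL=200/89, sR=200/113; mL=100/89, mR=100/113; mL+mR=20200/10057 → advance +1; mR−mL=-2400/10057 → turn -1·90°
n=3: pose=(0,-6,W); sL=20/13, sR=100/49; mL=10/13, mR=50/49; mL+mR=1140/637 → advance +1; mR−mL=160/637 → turn +1·90°
n=4: pose=(-1,-6,S); sL=200/117, sR=40/29; mL=100/117, mR=20/29; mL+mR=5240/3393 → advance +1; mR−mL=-560/3393 → turn -1·90°
n=5: pose=(-1,-7,W); sL=50/41, sR=25/16; mL=25/41, mR=25/32; mL+mR=1825/1312 → advance +1; mR−mL=225/1312 → turn +1·90°
n=6: pose=(-2,-7,S); sL=200/149, sR=200/181; mL=100/149, mR=100/181; mL+mR=33000/26969 → advance +1; mR−mL=-3200/26969 → turn -1·90°

0 40/17 40/13 20/17 20/13 1 -6 N
1 2 25/9 1 25/18 1 -5 W
2 200/89 200/113 100/89 100/113 0 -5 S
3 20/13 100/49 10/13 50/49 0 -6 W
4 200/117 40/29 100/117 20/29 -1 -6 S
5 50/41 25/16 25/41 25/32 -1 -7 W
6 200/149 200/181 100/149 100/181 -2 -7 S
final -2 -8 W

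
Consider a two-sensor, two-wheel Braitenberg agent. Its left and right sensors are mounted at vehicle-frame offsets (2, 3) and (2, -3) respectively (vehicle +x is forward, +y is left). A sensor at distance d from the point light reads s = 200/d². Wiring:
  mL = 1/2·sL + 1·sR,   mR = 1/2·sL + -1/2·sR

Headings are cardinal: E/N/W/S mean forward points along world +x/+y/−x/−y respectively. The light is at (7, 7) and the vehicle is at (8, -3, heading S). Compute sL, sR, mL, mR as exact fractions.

left sensor world pos  = (11, -5); dL² = 160
right sensor world pos = (5, -5); dR² = 148
sL = 200/160 = 5/4
sR = 200/148 = 50/37
mL = 1/2·sL + 1·sR = 585/296
mR = 1/2·sL + -1/2·sR = -15/296

5/4 50/37 585/296 -15/296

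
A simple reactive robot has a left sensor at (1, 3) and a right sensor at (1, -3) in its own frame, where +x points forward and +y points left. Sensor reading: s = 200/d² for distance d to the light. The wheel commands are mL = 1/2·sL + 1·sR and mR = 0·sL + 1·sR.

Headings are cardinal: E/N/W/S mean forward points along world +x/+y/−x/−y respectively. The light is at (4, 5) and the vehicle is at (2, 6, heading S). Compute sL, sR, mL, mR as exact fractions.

200 8 108 8

left sensor world pos  = (5, 5); dL² = 1
right sensor world pos = (-1, 5); dR² = 25
sL = 200/1 = 200
sR = 200/25 = 8
mL = 1/2·sL + 1·sR = 108
mR = 0·sL + 1·sR = 8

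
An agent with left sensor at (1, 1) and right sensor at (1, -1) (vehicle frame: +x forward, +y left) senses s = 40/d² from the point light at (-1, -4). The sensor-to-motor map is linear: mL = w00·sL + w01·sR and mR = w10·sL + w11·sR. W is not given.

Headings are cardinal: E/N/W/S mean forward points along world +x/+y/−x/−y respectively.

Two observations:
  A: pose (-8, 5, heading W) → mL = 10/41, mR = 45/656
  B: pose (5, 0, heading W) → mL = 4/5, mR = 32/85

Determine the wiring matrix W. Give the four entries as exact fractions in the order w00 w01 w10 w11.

obs A: pose=(-8,5,W) → sL=5/16, sR=10/41, mL=10/41, mR=45/656
obs B: pose=(5,0,W) → sL=20/17, sR=4/5, mL=4/5, mR=32/85
sensor matrix S = [[5/16, 10/41], [20/17, 4/5]]; det S = -103/2788
solve [mL_A; mL_B] = S·[w00; w01] and [mR_A; mR_B] = S·[w10; w11]:
  w00 = 0, w01 = 1, w10 = 1, w11 = -1

0 1 1 -1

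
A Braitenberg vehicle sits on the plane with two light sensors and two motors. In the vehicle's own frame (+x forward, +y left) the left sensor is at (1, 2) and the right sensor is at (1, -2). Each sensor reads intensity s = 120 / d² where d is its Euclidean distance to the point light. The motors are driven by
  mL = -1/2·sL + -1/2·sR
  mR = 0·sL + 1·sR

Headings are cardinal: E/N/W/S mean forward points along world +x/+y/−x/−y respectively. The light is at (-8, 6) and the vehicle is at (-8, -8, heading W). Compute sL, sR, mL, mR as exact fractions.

left sensor world pos  = (-9, -10); dL² = 257
right sensor world pos = (-9, -6); dR² = 145
sL = 120/257 = 120/257
sR = 120/145 = 24/29
mL = -1/2·sL + -1/2·sR = -4824/7453
mR = 0·sL + 1·sR = 24/29

120/257 24/29 -4824/7453 24/29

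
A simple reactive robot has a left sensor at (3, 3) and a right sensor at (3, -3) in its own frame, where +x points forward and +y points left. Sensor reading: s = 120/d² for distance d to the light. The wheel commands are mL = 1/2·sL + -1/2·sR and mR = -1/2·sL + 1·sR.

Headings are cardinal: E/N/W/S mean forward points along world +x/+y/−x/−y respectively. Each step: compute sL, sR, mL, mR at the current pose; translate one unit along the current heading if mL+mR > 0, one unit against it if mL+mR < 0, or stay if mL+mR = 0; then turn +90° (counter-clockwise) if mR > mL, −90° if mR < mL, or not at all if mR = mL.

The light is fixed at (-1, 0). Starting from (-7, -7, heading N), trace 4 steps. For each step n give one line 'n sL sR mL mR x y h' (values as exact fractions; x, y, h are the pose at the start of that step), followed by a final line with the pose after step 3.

n=0: pose=(-7,-7,N); sL=120/97, sR=24/5; mL=-864/485, mR=2028/485; mL+mR=12/5 → advance +1; mR−mL=2892/485 → turn +1·90°
n=1: pose=(-7,-6,W); sL=20/27, sR=4/3; mL=-8/27, mR=26/27; mL+mR=2/3 → advance +1; mR−mL=34/27 → turn +1·90°
n=2: pose=(-8,-6,S); sL=120/97, sR=120/181; mL=5040/17557, mR=780/17557; mL+mR=60/181 → advance +1; mR−mL=-4260/17557 → turn -1·90°
n=3: pose=(-8,-7,W); sL=3/5, sR=30/29; mL=-63/290, mR=213/290; mL+mR=15/29 → advance +1; mR−mL=138/145 → turn +1·90°

0 120/97 24/5 -864/485 2028/485 -7 -7 N
1 20/27 4/3 -8/27 26/27 -7 -6 W
2 120/97 120/181 5040/17557 780/17557 -8 -6 S
3 3/5 30/29 -63/290 213/290 -8 -7 W
final -9 -7 S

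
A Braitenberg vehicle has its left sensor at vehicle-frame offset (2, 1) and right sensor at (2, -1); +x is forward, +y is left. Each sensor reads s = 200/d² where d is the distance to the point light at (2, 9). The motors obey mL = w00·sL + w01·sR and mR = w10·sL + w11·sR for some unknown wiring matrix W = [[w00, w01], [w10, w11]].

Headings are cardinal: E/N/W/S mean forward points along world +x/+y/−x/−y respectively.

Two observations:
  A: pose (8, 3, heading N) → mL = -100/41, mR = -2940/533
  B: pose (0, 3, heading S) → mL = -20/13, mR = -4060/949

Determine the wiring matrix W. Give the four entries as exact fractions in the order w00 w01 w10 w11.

-1/2 0 -1/2 -1

obs A: pose=(8,3,N) → sL=200/41, sR=40/13, mL=-100/41, mR=-2940/533
obs B: pose=(0,3,S) → sL=40/13, sR=200/73, mL=-20/13, mR=-4060/949
sensor matrix S = [[200/41, 40/13], [40/13, 200/73]]; det S = 1971200/505817
solve [mL_A; mL_B] = S·[w00; w01] and [mR_A; mR_B] = S·[w10; w11]:
  w00 = -1/2, w01 = 0, w10 = -1/2, w11 = -1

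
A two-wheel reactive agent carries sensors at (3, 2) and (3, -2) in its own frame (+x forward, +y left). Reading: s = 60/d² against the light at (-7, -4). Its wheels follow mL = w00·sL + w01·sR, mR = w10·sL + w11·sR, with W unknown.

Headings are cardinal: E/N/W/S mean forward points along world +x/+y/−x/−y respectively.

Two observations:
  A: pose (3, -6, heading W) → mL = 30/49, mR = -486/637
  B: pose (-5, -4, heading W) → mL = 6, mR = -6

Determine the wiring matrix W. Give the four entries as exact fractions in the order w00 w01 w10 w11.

0 1/2 1/2 -1

obs A: pose=(3,-6,W) → sL=12/13, sR=60/49, mL=30/49, mR=-486/637
obs B: pose=(-5,-4,W) → sL=12, sR=12, mL=6, mR=-6
sensor matrix S = [[12/13, 60/49], [12, 12]]; det S = -2304/637
solve [mL_A; mL_B] = S·[w00; w01] and [mR_A; mR_B] = S·[w10; w11]:
  w00 = 0, w01 = 1/2, w10 = 1/2, w11 = -1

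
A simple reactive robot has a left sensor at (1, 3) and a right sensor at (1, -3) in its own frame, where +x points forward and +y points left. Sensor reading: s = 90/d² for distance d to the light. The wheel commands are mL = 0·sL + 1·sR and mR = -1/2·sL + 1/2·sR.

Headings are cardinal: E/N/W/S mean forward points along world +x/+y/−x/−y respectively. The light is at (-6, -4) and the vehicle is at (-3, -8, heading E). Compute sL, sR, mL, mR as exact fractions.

90/17 18/13 18/13 -432/221

left sensor world pos  = (-2, -5); dL² = 17
right sensor world pos = (-2, -11); dR² = 65
sL = 90/17 = 90/17
sR = 90/65 = 18/13
mL = 0·sL + 1·sR = 18/13
mR = -1/2·sL + 1/2·sR = -432/221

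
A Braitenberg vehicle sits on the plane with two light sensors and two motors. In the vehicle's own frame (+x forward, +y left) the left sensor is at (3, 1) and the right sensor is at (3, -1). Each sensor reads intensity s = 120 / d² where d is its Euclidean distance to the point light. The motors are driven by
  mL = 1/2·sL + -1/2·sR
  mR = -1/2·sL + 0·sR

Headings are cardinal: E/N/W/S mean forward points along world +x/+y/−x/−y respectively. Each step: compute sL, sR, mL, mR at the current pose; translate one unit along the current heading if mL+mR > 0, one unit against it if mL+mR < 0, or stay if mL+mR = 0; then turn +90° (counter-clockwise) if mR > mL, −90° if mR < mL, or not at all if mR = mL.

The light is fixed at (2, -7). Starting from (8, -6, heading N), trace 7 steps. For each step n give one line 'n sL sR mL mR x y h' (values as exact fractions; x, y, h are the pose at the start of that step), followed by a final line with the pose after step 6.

n=0: pose=(8,-6,N); sL=120/41, sR=24/13; mL=288/533, mR=-60/41; mL+mR=-12/13 → advance -1; mR−mL=-1068/533 → turn -1·90°
n=1: pose=(8,-7,E); sL=60/41, sR=60/41; mL=0, mR=-30/41; mL+mR=-30/41 → advance -1; mR−mL=-30/41 → turn -1·90°
n=2: pose=(7,-7,S); sL=8/3, sR=24/5; mL=-16/15, mR=-4/3; mL+mR=-12/5 → advance -1; mR−mL=-4/15 → turn -1·90°
n=3: pose=(7,-6,W); sL=30, sR=15; mL=15/2, mR=-15; mL+mR=-15/2 → advance -1; mR−mL=-45/2 → turn -1·90°
n=4: pose=(8,-6,N); sL=120/41, sR=24/13; mL=288/533, mR=-60/41; mL+mR=-12/13 → advance -1; mR−mL=-1068/533 → turn -1·90°
n=5: pose=(8,-7,E); sL=60/41, sR=60/41; mL=0, mR=-30/41; mL+mR=-30/41 → advance -1; mR−mL=-30/41 → turn -1·90°
n=6: pose=(7,-7,S); sL=8/3, sR=24/5; mL=-16/15, mR=-4/3; mL+mR=-12/5 → advance -1; mR−mL=-4/15 → turn -1·90°

0 120/41 24/13 288/533 -60/41 8 -6 N
1 60/41 60/41 0 -30/41 8 -7 E
2 8/3 24/5 -16/15 -4/3 7 -7 S
3 30 15 15/2 -15 7 -6 W
4 120/41 24/13 288/533 -60/41 8 -6 N
5 60/41 60/41 0 -30/41 8 -7 E
6 8/3 24/5 -16/15 -4/3 7 -7 S
final 7 -6 W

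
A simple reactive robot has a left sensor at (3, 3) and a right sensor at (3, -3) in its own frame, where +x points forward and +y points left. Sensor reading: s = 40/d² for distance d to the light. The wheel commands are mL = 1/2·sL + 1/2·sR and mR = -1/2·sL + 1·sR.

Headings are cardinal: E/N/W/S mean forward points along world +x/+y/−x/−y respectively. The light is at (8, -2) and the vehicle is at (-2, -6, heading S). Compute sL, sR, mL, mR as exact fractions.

left sensor world pos  = (1, -9); dL² = 98
right sensor world pos = (-5, -9); dR² = 218
sL = 40/98 = 20/49
sR = 40/218 = 20/109
mL = 1/2·sL + 1/2·sR = 1580/5341
mR = -1/2·sL + 1·sR = -110/5341

20/49 20/109 1580/5341 -110/5341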